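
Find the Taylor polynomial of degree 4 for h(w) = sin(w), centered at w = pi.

(w - pi)^3/6 - (w - pi)

Use the known series and substitute for the argument.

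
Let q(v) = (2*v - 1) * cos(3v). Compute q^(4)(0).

Multiply each power in the prefactor through the base expansion.
From the series, [v^4] q = -27/8; multiply by 4! = 24 to get -81.

-81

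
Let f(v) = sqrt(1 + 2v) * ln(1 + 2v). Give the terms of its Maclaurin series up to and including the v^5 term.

-71*v^5/60 + 2*v^4/3 - v^3/3 + 2*v

Multiply the two series term by term and collect like powers.
f(0) = 0
f′(0) = 2
f′′(0) = 0
f′′′(0) = -2
f^(4)(0) = 16
f^(5)(0) = -142
Dividing each by k! gives the coefficients c_0, ..., c_5.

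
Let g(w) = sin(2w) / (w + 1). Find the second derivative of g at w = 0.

-4

Use 1/(1 - r) = Σ r^k on the denominator, then take the Cauchy product.
The coefficient of w^2 in the expansion is -2, so g′′(0) = 2! * (-2) = -4.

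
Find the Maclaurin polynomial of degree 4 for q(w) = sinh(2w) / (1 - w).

10*w^4/3 + 10*w^3/3 + 2*w^2 + 2*w

Take the Cauchy product of the two expansions.
[w^0] = 0;  [w^1] = 2;  [w^2] = 2;  [w^3] = 10/3;  [w^4] = 10/3.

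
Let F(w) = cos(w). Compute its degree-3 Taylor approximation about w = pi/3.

sqrt(3)*(w - pi/3)^3/12 - (w - pi/3)^2/4 - sqrt(3)*(w - pi/3)/2 + 1/2

[(w - pi/3)^0] = 1/2;  [(w - pi/3)^1] = -sqrt(3)/2;  [(w - pi/3)^2] = -1/4;  [(w - pi/3)^3] = sqrt(3)/12.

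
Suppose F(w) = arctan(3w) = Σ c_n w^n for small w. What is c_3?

-9

Apply the Taylor formula c_k = f^(k)(a)/k!.
F(0) = 0
F′(0) = 3
F′′(0) = 0
F′′′(0) = -54
Then c_k = F^(k)(0)/k! gives each Taylor coefficient.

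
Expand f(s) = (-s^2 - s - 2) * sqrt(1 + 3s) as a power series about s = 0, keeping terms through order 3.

Distribute the polynomial across the series and collect like powers.
[s^0] = -2;  [s^1] = -4;  [s^2] = -1/4;  [s^3] = -15/4.

-15*s^3/4 - s^2/4 - 4*s - 2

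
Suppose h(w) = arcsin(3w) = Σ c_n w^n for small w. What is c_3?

9/2

Compute the successive derivatives at the expansion point and divide by k!.
So c_3 = h′′′(0)/3! = 9/2.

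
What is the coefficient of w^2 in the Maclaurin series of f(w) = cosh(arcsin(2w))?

2

Substitute the inner expansion into the outer series and collect powers.
f(0) = 1
f′(0) = 0
f′′(0) = 4
So c_2 = f′′(0)/2! = 2.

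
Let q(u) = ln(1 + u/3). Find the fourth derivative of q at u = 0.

From the series, [u^4] q = -1/324; multiply by 4! = 24 to get -2/27.

-2/27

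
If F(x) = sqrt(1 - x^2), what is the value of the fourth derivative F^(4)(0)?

Compute the successive derivatives at the expansion point and divide by k!.
From the series, [x^4] F = -1/8; multiply by 4! = 24 to get -3.

-3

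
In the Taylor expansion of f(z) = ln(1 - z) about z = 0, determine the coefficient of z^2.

f(0) = 0
f′(0) = -1
f′′(0) = -1
So c_2 = f′′(0)/2! = -1/2.

-1/2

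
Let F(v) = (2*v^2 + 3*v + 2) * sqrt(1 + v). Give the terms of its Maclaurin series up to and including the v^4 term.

Distribute the polynomial across the series and collect like powers.
[v^0] = 2;  [v^1] = 4;  [v^2] = 13/4;  [v^3] = 3/4;  [v^4] = -9/64.

-9*v^4/64 + 3*v^3/4 + 13*v^2/4 + 4*v + 2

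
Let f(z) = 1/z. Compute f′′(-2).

Differentiate repeatedly and evaluate at the center.
The coefficient of (z + 2)^2 in the expansion is -1/8, so f′′(-2) = 2! * (-1/8) = -1/4.

-1/4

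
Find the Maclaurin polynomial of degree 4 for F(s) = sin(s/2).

[s^0] = 0;  [s^1] = 1/2;  [s^2] = 0;  [s^3] = -1/48;  [s^4] = 0.

-s^3/48 + s/2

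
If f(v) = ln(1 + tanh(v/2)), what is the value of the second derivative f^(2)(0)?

-1/4

Compose series: expand the inner function first, then feed it into the outer expansion.
From the series, [v^2] f = -1/8; multiply by 2! = 2 to get -1/4.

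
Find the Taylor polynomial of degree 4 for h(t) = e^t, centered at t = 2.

(t - 2)^4*e^(2)/24 + (t - 2)^3*e^(2)/6 + (t - 2)^2*e^(2)/2 + (t - 2)*e^(2) + e^(2)

Use the known series and substitute for the argument.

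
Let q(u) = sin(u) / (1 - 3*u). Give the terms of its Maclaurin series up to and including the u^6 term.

9541*u^6/40 + 9541*u^5/120 + 53*u^4/2 + 53*u^3/6 + 3*u^2 + u

Use 1/(1 - r) = Σ r^k on the denominator, then take the Cauchy product.
[u^0] = 0;  [u^1] = 1;  [u^2] = 3;  [u^3] = 53/6;  [u^4] = 53/2;  [u^5] = 9541/120;  [u^6] = 9541/40.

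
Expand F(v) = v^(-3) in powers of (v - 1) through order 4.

15*(v - 1)^4 - 10*(v - 1)^3 + 6*(v - 1)^2 - 3*(v - 1) + 1

Compute the successive derivatives at the expansion point and divide by k!.
F(1) = 1
F′(1) = -3
F′′(1) = 12
F′′′(1) = -60
F^(4)(1) = 360
Then c_k = F^(k)(1)/k! gives each Taylor coefficient.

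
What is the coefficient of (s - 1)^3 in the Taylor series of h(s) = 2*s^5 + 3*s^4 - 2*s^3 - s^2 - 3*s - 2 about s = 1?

[(s - 1)^0] = -3;  [(s - 1)^1] = 11;  [(s - 1)^2] = 31;  [(s - 1)^3] = 30.

30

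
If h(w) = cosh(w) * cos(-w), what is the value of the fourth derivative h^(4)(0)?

Write out both Maclaurin series and multiply, keeping only the needed powers.
The coefficient of w^4 in the expansion is -1/6, so h^(4)(0) = 4! * (-1/6) = -4.

-4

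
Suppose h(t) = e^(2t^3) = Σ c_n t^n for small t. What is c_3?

2

c_3 = h′′′(0)/3! = 2.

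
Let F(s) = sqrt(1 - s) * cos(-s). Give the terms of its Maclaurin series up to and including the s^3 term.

3*s^3/16 - 5*s^2/8 - s/2 + 1

Expand each factor separately, then convolve coefficients.
[s^0] = 1;  [s^1] = -1/2;  [s^2] = -5/8;  [s^3] = 3/16.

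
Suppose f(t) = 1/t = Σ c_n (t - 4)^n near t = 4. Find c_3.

-1/256

f(4) = 1/4
f′(4) = -1/16
f′′(4) = 1/32
f′′′(4) = -3/128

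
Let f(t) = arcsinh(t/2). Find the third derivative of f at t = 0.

-1/8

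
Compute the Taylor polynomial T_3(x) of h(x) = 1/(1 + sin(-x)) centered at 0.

Let u equal the inner series; expand the outer function in u and truncate.
h(0) = 1
h′(0) = 1
h′′(0) = 2
h′′′(0) = 5

5*x^3/6 + x^2 + x + 1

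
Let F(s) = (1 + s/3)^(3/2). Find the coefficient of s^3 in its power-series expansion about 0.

-1/432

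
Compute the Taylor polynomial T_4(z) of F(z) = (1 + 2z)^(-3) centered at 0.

240*z^4 - 80*z^3 + 24*z^2 - 6*z + 1

[z^0] = 1;  [z^1] = -6;  [z^2] = 24;  [z^3] = -80;  [z^4] = 240.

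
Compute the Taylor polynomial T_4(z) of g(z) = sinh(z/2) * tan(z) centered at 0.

Multiply the two series term by term and collect like powers.
[z^0] = 0;  [z^1] = 0;  [z^2] = 1/2;  [z^3] = 0;  [z^4] = 3/16.

3*z^4/16 + z^2/2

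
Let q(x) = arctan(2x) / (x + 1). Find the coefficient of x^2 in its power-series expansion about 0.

Multiply the numerator's expansion by the denominator's geometric series.

-2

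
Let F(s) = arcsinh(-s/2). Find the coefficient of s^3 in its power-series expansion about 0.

1/48

[s^0] = 0;  [s^1] = -1/2;  [s^2] = 0;  [s^3] = 1/48.
So c_3 = F′′′(0)/3! = 1/48.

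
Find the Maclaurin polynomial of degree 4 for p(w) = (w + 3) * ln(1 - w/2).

-17*w^4/192 - w^3/4 - 7*w^2/8 - 3*w/2

Shift and add copies of the series according to the polynomial's terms.
[w^0] = 0;  [w^1] = -3/2;  [w^2] = -7/8;  [w^3] = -1/4;  [w^4] = -17/192.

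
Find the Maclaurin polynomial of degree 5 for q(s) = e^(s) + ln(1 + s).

Add the two expansions coefficient-wise.

5*s^5/24 - 5*s^4/24 + s^3/2 + 2*s + 1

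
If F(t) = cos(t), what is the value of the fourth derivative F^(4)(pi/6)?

sqrt(3)/2

From the series, [(t - pi/6)^4] F = sqrt(3)/48; multiply by 4! = 24 to get sqrt(3)/2.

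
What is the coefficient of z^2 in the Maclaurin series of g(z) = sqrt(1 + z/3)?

-1/72

[z^0] = 1;  [z^1] = 1/6;  [z^2] = -1/72.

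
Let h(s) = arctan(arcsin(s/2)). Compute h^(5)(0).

13/32

Compose series: expand the inner function first, then feed it into the outer expansion.
The coefficient of s^5 in the expansion is 13/3840, so h^(5)(0) = 5! * (13/3840) = 13/32.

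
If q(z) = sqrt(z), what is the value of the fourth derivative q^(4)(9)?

-5/11664

Compute the successive derivatives at the expansion point and divide by k!.
The coefficient of (z - 9)^4 in the expansion is -5/279936, so q^(4)(9) = 4! * (-5/279936) = -5/11664.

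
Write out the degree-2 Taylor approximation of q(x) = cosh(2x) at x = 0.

2*x^2 + 1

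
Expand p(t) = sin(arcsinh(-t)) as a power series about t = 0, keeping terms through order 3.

Let u equal the inner series; expand the outer function in u and truncate.

t^3/3 - t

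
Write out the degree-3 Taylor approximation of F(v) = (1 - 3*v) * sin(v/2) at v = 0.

-v^3/48 - 3*v^2/2 + v/2

Multiply each power in the prefactor through the base expansion.
[v^0] = 0;  [v^1] = 1/2;  [v^2] = -3/2;  [v^3] = -1/48.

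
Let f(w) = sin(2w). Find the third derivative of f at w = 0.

The coefficient of w^3 in the expansion is -4/3, so f′′′(0) = 3! * (-4/3) = -8.

-8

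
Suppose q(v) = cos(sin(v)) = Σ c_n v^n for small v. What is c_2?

-1/2

Substitute the inner expansion into the outer series and collect powers.
So c_2 = q′′(0)/2! = -1/2.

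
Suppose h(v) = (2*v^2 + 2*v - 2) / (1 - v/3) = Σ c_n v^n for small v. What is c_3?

22/27

Distribute the polynomial across the series and collect like powers.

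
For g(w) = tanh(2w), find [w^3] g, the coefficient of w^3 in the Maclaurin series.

g(0) = 0
g′(0) = 2
g′′(0) = 0
g′′′(0) = -16

-8/3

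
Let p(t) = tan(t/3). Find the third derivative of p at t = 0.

2/27

Use the known series and substitute for the argument.
The coefficient of t^3 in the expansion is 1/81, so p′′′(0) = 3! * (1/81) = 2/27.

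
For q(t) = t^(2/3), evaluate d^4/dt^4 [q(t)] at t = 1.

Use the known series and substitute for the argument.
From the series, [(t - 1)^4] q = -7/243; multiply by 4! = 24 to get -56/81.

-56/81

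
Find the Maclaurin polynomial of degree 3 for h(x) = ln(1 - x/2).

Apply the Taylor formula c_k = f^(k)(a)/k!.
h(0) = 0
h′(0) = -1/2
h′′(0) = -1/4
h′′′(0) = -1/4

-x^3/24 - x^2/8 - x/2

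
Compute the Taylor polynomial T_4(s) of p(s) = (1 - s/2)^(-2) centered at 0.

5*s^4/16 + s^3/2 + 3*s^2/4 + s + 1

p(0) = 1
p′(0) = 1
p′′(0) = 3/2
p′′′(0) = 3
p^(4)(0) = 15/2
The Taylor polynomial is Σ p^(k)(0)/k! · s^k.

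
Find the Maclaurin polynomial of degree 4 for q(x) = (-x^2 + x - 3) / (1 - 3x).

Distribute the polynomial across the series and collect like powers.
q(0) = -3
q′(0) = -8
q′′(0) = -50
q′′′(0) = -450
q^(4)(0) = -5400

-225*x^4 - 75*x^3 - 25*x^2 - 8*x - 3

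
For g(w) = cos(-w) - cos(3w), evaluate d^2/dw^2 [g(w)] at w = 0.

8

Add the two expansions coefficient-wise.
The coefficient of w^2 in the expansion is 4, so g′′(0) = 2! * (4) = 8.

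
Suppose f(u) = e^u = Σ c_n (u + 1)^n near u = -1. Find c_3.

f(-1) = e^(-1)
f′(-1) = e^(-1)
f′′(-1) = e^(-1)
f′′′(-1) = e^(-1)
So c_3 = f′′′(-1)/3! = e^(-1)/6.

e^(-1)/6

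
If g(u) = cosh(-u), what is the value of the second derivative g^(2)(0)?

The coefficient of u^2 in the expansion is 1/2, so g′′(0) = 2! * (1/2) = 1.

1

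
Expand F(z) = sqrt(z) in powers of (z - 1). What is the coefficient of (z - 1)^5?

F(1) = 1
F′(1) = 1/2
F′′(1) = -1/4
F′′′(1) = 3/8
F^(4)(1) = -15/16
F^(5)(1) = 105/32

7/256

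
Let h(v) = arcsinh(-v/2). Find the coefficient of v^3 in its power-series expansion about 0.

1/48

h(0) = 0
h′(0) = -1/2
h′′(0) = 0
h′′′(0) = 1/8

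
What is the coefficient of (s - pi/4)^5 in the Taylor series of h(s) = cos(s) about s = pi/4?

-sqrt(2)/240

Compute the successive derivatives at the expansion point and divide by k!.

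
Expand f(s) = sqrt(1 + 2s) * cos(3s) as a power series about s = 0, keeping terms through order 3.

-4*s^3 - 5*s^2 + s + 1

Take the Cauchy product of the two expansions.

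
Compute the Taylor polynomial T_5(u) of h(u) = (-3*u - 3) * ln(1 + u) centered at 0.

3*u^5/20 - u^4/4 + u^3/2 - 3*u^2/2 - 3*u

Multiply each power in the prefactor through the base expansion.
h(0) = 0
h′(0) = -3
h′′(0) = -3
h′′′(0) = 3
h^(4)(0) = -6
h^(5)(0) = 18
The Taylor polynomial is Σ h^(k)(0)/k! · u^k.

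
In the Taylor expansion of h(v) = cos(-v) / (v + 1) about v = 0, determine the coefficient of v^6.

389/720

Expand 1/(denominator) as a geometric series and multiply by the numerator's series.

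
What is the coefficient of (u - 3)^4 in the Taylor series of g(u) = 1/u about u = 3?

1/243

[(u - 3)^0] = 1/3;  [(u - 3)^1] = -1/9;  [(u - 3)^2] = 1/27;  [(u - 3)^3] = -1/81;  [(u - 3)^4] = 1/243.
So c_4 = g^(4)(3)/4! = 1/243.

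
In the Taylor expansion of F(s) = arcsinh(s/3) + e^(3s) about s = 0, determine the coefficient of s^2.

Combine the two series term by term.
[s^0] = 1;  [s^1] = 10/3;  [s^2] = 9/2.

9/2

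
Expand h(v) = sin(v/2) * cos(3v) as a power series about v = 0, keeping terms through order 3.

-109*v^3/48 + v/2

Expand each factor separately, then convolve coefficients.
[v^0] = 0;  [v^1] = 1/2;  [v^2] = 0;  [v^3] = -109/48.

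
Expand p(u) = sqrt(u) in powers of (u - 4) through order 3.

p(4) = 2
p′(4) = 1/4
p′′(4) = -1/32
p′′′(4) = 3/256
Dividing each by k! gives the coefficients c_0, ..., c_3.

(u - 4)^3/512 - (u - 4)^2/64 + (u - 4)/4 + 2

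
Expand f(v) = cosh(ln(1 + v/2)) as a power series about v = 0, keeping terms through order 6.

Let u equal the inner series; expand the outer function in u and truncate.
f(0) = 1
f′(0) = 0
f′′(0) = 1/4
f′′′(0) = -3/8
f^(4)(0) = 3/4
f^(5)(0) = -15/8
f^(6)(0) = 45/8

v^6/128 - v^5/64 + v^4/32 - v^3/16 + v^2/8 + 1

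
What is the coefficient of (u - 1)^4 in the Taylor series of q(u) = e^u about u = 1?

q(1) = e
q′(1) = e
q′′(1) = e
q′′′(1) = e
q^(4)(1) = e
So c_4 = q^(4)(1)/4! = e/24.

e/24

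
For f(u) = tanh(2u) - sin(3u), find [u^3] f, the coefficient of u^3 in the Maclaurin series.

Combine the two series term by term.
[u^0] = 0;  [u^1] = -1;  [u^2] = 0;  [u^3] = 11/6.
So c_3 = f′′′(0)/3! = 11/6.

11/6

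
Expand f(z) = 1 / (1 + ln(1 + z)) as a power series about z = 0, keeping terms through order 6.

Use the geometric series for the reciprocal, then substitute.

3289*z^6/360 - 347*z^5/60 + 11*z^4/3 - 7*z^3/3 + 3*z^2/2 - z + 1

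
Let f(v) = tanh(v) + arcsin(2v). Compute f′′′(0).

6

Expand each term separately and add.
The coefficient of v^3 in the expansion is 1, so f′′′(0) = 3! * (1) = 6.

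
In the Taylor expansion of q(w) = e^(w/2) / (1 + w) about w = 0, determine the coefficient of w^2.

Take the Cauchy product of the two expansions.

5/8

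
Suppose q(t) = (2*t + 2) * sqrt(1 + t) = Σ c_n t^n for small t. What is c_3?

Multiply each power in the prefactor through the base expansion.
q(0) = 2
q′(0) = 3
q′′(0) = 3/2
q′′′(0) = -3/4

-1/8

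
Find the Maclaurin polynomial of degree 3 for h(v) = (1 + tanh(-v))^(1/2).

Compose series: expand the inner function first, then feed it into the outer expansion.
h(0) = 1
h′(0) = -1/2
h′′(0) = -1/4
h′′′(0) = 5/8

5*v^3/48 - v^2/8 - v/2 + 1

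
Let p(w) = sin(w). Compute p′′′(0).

From the series, [w^3] p = -1/6; multiply by 3! = 6 to get -1.

-1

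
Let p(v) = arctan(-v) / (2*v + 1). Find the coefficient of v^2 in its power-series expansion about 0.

2

Multiply the numerator's expansion by the denominator's geometric series.
p(0) = 0
p′(0) = -1
p′′(0) = 4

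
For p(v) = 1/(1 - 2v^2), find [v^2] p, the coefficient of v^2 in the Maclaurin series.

Differentiate repeatedly and evaluate at the center.
[v^0] = 1;  [v^1] = 0;  [v^2] = 2.

2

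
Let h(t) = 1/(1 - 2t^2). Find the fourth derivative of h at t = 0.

96

The coefficient of t^4 in the expansion is 4, so h^(4)(0) = 4! * (4) = 96.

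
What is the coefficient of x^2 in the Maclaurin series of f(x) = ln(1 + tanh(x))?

Compose series: expand the inner function first, then feed it into the outer expansion.
[x^0] = 0;  [x^1] = 1;  [x^2] = -1/2.
So c_2 = f′′(0)/2! = -1/2.

-1/2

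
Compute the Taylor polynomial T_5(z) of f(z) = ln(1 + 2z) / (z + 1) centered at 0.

256*z^5/15 - 32*z^4/3 + 20*z^3/3 - 4*z^2 + 2*z

Expand 1/(denominator) as a geometric series and multiply by the numerator's series.
f(0) = 0
f′(0) = 2
f′′(0) = -8
f′′′(0) = 40
f^(4)(0) = -256
f^(5)(0) = 2048
The Taylor polynomial is Σ f^(k)(0)/k! · z^k.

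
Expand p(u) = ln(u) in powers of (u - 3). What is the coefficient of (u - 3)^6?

p(3) = ln(3)
p′(3) = 1/3
p′′(3) = -1/9
p′′′(3) = 2/27
p^(4)(3) = -2/27
p^(5)(3) = 8/81
p^(6)(3) = -40/243
So c_6 = p^(6)(3)/6! = -1/4374.

-1/4374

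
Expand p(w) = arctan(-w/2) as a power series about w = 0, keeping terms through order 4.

w^3/24 - w/2

[w^0] = 0;  [w^1] = -1/2;  [w^2] = 0;  [w^3] = 1/24;  [w^4] = 0.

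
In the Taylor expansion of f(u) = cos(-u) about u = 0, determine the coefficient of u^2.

-1/2

Differentiate repeatedly and evaluate at the center.
f(0) = 1
f′(0) = 0
f′′(0) = -1
So c_2 = f′′(0)/2! = -1/2.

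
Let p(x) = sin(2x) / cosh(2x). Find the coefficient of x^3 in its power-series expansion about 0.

-16/3

Invert the denominator's series and multiply.
p(0) = 0
p′(0) = 2
p′′(0) = 0
p′′′(0) = -32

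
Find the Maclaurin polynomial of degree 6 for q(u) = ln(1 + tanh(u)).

Plug the Maclaurin series of the inner function into that of the outer and collect terms.

-u^6/45 + u^4/12 - u^2/2 + u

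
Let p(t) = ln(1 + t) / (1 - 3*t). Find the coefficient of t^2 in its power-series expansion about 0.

Expand 1/(denominator) as a geometric series and multiply by the numerator's series.
[t^0] = 0;  [t^1] = 1;  [t^2] = 5/2.
So c_2 = p′′(0)/2! = 5/2.

5/2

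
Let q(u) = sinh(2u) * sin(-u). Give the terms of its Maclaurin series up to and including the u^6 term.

-11*u^6/180 - u^4 - 2*u^2

Multiply the two series term by term and collect like powers.
[u^0] = 0;  [u^1] = 0;  [u^2] = -2;  [u^3] = 0;  [u^4] = -1;  [u^5] = 0;  [u^6] = -11/180.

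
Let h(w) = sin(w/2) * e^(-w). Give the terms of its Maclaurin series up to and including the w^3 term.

Multiply the two series term by term and collect like powers.
[w^0] = 0;  [w^1] = 1/2;  [w^2] = -1/2;  [w^3] = 11/48.

11*w^3/48 - w^2/2 + w/2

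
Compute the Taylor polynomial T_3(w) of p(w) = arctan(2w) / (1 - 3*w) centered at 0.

46*w^3/3 + 6*w^2 + 2*w

Multiply the numerator's expansion by the denominator's geometric series.
p(0) = 0
p′(0) = 2
p′′(0) = 12
p′′′(0) = 92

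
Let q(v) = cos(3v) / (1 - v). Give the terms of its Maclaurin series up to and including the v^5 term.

-v^5/8 - v^4/8 - 7*v^3/2 - 7*v^2/2 + v + 1

Write out both Maclaurin series and multiply, keeping only the needed powers.
q(0) = 1
q′(0) = 1
q′′(0) = -7
q′′′(0) = -21
q^(4)(0) = -3
q^(5)(0) = -15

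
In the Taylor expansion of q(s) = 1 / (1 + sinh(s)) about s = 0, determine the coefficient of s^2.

1

Expand as Σ (-1)^k u^k with u equal to the inner function's series.
q(0) = 1
q′(0) = -1
q′′(0) = 2
The Taylor polynomial is Σ q^(k)(0)/k! · s^k.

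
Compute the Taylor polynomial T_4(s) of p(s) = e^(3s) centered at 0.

p(0) = 1
p′(0) = 3
p′′(0) = 9
p′′′(0) = 27
p^(4)(0) = 81
Then c_k = p^(k)(0)/k! gives each Taylor coefficient.

27*s^4/8 + 9*s^3/2 + 9*s^2/2 + 3*s + 1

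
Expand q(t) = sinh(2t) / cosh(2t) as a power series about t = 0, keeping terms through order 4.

Write the quotient as an unknown series and match coefficients against numerator = denominator · series.
q(0) = 0
q′(0) = 2
q′′(0) = 0
q′′′(0) = -16
q^(4)(0) = 0

-8*t^3/3 + 2*t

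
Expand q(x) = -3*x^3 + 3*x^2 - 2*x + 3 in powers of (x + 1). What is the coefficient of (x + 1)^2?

q(-1) = 11
q′(-1) = -17
q′′(-1) = 24

12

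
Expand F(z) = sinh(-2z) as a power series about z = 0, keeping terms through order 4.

-4*z^3/3 - 2*z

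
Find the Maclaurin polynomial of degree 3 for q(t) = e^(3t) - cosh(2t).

9*t^3/2 + 5*t^2/2 + 3*t

Combine the two series term by term.
q(0) = 0
q′(0) = 3
q′′(0) = 5
q′′′(0) = 27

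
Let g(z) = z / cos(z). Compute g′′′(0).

3

Invert the denominator's series and multiply.
The coefficient of z^3 in the expansion is 1/2, so g′′′(0) = 3! * (1/2) = 3.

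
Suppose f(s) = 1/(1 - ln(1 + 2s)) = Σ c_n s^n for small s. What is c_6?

152/45

Let u equal the inner series; expand the outer function in u and truncate.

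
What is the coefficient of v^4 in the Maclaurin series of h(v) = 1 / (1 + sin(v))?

2/3

Write 1/(1+u) = 1 - u + u^2 - u^3 + ... and substitute the series for u.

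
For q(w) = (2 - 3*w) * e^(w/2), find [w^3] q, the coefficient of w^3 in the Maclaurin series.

Distribute the polynomial across the series and collect like powers.
[w^0] = 2;  [w^1] = -2;  [w^2] = -5/4;  [w^3] = -1/3.
So c_3 = q′′′(0)/3! = -1/3.

-1/3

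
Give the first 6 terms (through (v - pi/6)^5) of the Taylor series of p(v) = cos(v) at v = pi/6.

Differentiate repeatedly and evaluate at the center.
[(v - pi/6)^0] = sqrt(3)/2;  [(v - pi/6)^1] = -1/2;  [(v - pi/6)^2] = -sqrt(3)/4;  [(v - pi/6)^3] = 1/12;  [(v - pi/6)^4] = sqrt(3)/48;  [(v - pi/6)^5] = -1/240.

-(v - pi/6)^5/240 + sqrt(3)*(v - pi/6)^4/48 + (v - pi/6)^3/12 - sqrt(3)*(v - pi/6)^2/4 - (v - pi/6)/2 + sqrt(3)/2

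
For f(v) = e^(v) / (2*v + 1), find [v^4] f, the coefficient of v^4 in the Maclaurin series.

233/24

Expand 1/(denominator) as a geometric series and multiply by the numerator's series.
f(0) = 1
f′(0) = -1
f′′(0) = 5
f′′′(0) = -29
f^(4)(0) = 233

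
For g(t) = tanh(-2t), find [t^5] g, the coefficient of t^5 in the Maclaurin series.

Differentiate repeatedly and evaluate at the center.
So c_5 = g^(5)(0)/5! = -64/15.

-64/15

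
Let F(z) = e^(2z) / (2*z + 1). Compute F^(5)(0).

-1408

Expand 1/(denominator) as a geometric series and multiply by the numerator's series.
From the series, [z^5] F = -176/15; multiply by 5! = 120 to get -1408.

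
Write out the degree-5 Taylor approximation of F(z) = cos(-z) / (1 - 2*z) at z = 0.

Expand 1/(denominator) as a geometric series and multiply by the numerator's series.
F(0) = 1
F′(0) = 2
F′′(0) = 7
F′′′(0) = 42
F^(4)(0) = 337
F^(5)(0) = 3370
The Taylor polynomial is Σ F^(k)(0)/k! · z^k.

337*z^5/12 + 337*z^4/24 + 7*z^3 + 7*z^2/2 + 2*z + 1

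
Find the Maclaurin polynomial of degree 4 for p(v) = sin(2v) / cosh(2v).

Divide the numerator series by the denominator series (power-series long division).
[v^0] = 0;  [v^1] = 2;  [v^2] = 0;  [v^3] = -16/3;  [v^4] = 0.

-16*v^3/3 + 2*v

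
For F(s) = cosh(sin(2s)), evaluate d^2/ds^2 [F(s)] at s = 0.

Plug the Maclaurin series of the inner function into that of the outer and collect terms.
From the series, [s^2] F = 2; multiply by 2! = 2 to get 4.

4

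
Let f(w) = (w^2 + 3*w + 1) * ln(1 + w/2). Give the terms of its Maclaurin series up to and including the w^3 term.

Distribute the polynomial across the series and collect like powers.

w^3/6 + 11*w^2/8 + w/2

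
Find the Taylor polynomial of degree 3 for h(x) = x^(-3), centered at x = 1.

[(x - 1)^0] = 1;  [(x - 1)^1] = -3;  [(x - 1)^2] = 6;  [(x - 1)^3] = -10.

-10*(x - 1)^3 + 6*(x - 1)^2 - 3*(x - 1) + 1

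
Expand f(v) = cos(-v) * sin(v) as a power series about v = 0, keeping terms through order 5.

Take the Cauchy product of the two expansions.
[v^0] = 0;  [v^1] = 1;  [v^2] = 0;  [v^3] = -2/3;  [v^4] = 0;  [v^5] = 2/15.

2*v^5/15 - 2*v^3/3 + v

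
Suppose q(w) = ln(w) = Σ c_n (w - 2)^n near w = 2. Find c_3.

1/24

[(w - 2)^0] = ln(2);  [(w - 2)^1] = 1/2;  [(w - 2)^2] = -1/8;  [(w - 2)^3] = 1/24.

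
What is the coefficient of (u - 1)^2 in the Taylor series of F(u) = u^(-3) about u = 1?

6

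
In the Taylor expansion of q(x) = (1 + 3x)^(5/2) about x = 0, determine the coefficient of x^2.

135/8

q(0) = 1
q′(0) = 15/2
q′′(0) = 135/4
Then c_k = q^(k)(0)/k! gives each Taylor coefficient.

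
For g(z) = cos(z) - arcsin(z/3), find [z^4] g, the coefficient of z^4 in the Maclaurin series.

Expand each term separately and add.
[z^0] = 1;  [z^1] = -1/3;  [z^2] = -1/2;  [z^3] = -1/162;  [z^4] = 1/24.

1/24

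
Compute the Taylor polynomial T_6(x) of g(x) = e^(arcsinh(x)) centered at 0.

Compose series: expand the inner function first, then feed it into the outer expansion.

x^6/16 - x^4/8 + x^2/2 + x + 1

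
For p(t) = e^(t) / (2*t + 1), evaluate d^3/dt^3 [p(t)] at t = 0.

Multiply the numerator's expansion by the denominator's geometric series.
From the series, [t^3] p = -29/6; multiply by 3! = 6 to get -29.

-29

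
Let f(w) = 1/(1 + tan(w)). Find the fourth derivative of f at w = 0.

40

Plug the Maclaurin series of the inner function into that of the outer and collect terms.
The coefficient of w^4 in the expansion is 5/3, so f^(4)(0) = 4! * (5/3) = 40.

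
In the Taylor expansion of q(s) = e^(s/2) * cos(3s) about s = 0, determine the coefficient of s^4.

1081/384

Take the Cauchy product of the two expansions.
[s^0] = 1;  [s^1] = 1/2;  [s^2] = -35/8;  [s^3] = -107/48;  [s^4] = 1081/384.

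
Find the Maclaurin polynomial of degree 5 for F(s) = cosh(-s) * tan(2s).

341*s^5/60 + 11*s^3/3 + 2*s

Take the Cauchy product of the two expansions.
[s^0] = 0;  [s^1] = 2;  [s^2] = 0;  [s^3] = 11/3;  [s^4] = 0;  [s^5] = 341/60.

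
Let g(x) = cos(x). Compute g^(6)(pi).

1

From the series, [(x - pi)^6] g = 1/720; multiply by 6! = 720 to get 1.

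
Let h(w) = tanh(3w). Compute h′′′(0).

-54

The coefficient of w^3 in the expansion is -9, so h′′′(0) = 3! * (-9) = -54.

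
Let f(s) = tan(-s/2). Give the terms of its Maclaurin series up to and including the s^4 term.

-s^3/24 - s/2

[s^0] = 0;  [s^1] = -1/2;  [s^2] = 0;  [s^3] = -1/24;  [s^4] = 0.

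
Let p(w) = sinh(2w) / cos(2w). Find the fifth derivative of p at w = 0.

1152

Write the quotient as an unknown series and match coefficients against numerator = denominator · series.
The coefficient of w^5 in the expansion is 48/5, so p^(5)(0) = 5! * (48/5) = 1152.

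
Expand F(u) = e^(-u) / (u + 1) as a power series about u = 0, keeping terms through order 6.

Use 1/(1 - r) = Σ r^k on the denominator, then take the Cauchy product.
F(0) = 1
F′(0) = -2
F′′(0) = 5
F′′′(0) = -16
F^(4)(0) = 65
F^(5)(0) = -326
F^(6)(0) = 1957

1957*u^6/720 - 163*u^5/60 + 65*u^4/24 - 8*u^3/3 + 5*u^2/2 - 2*u + 1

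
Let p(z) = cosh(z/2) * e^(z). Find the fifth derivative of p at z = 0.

61/16

Expand each factor separately, then convolve coefficients.
The coefficient of z^5 in the expansion is 61/1920, so p^(5)(0) = 5! * (61/1920) = 61/16.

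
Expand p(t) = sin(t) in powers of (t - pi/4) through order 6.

p(pi/4) = sqrt(2)/2
p′(pi/4) = sqrt(2)/2
p′′(pi/4) = -sqrt(2)/2
p′′′(pi/4) = -sqrt(2)/2
p^(4)(pi/4) = sqrt(2)/2
p^(5)(pi/4) = sqrt(2)/2
p^(6)(pi/4) = -sqrt(2)/2
Then c_k = p^(k)(pi/4)/k! gives each Taylor coefficient.

-sqrt(2)*(t - pi/4)^6/1440 + sqrt(2)*(t - pi/4)^5/240 + sqrt(2)*(t - pi/4)^4/48 - sqrt(2)*(t - pi/4)^3/12 - sqrt(2)*(t - pi/4)^2/4 + sqrt(2)*(t - pi/4)/2 + sqrt(2)/2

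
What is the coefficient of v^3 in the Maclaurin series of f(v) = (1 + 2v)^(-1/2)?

-5/2

f(0) = 1
f′(0) = -1
f′′(0) = 3
f′′′(0) = -15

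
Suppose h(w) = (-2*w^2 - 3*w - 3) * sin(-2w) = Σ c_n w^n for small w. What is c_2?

Multiply each power in the prefactor through the base expansion.
h(0) = 0
h′(0) = 6
h′′(0) = 12
So c_2 = h′′(0)/2! = 6.

6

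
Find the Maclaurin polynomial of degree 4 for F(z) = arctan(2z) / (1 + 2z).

-32*z^4/3 + 16*z^3/3 - 4*z^2 + 2*z

Expand each factor separately, then convolve coefficients.
F(0) = 0
F′(0) = 2
F′′(0) = -8
F′′′(0) = 32
F^(4)(0) = -256
The Taylor polynomial is Σ F^(k)(0)/k! · z^k.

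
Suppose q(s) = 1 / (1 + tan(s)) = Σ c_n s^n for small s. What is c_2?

Expand as Σ (-1)^k u^k with u equal to the inner function's series.

1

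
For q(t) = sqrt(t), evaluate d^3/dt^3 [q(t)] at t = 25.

3/25000

From the series, [(t - 25)^3] q = 1/50000; multiply by 3! = 6 to get 3/25000.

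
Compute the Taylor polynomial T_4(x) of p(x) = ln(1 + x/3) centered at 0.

Differentiate repeatedly and evaluate at the center.
p(0) = 0
p′(0) = 1/3
p′′(0) = -1/9
p′′′(0) = 2/27
p^(4)(0) = -2/27
The Taylor polynomial is Σ p^(k)(0)/k! · x^k.

-x^4/324 + x^3/81 - x^2/18 + x/3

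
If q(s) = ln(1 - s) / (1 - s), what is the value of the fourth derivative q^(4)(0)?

Expand 1/(denominator) as a geometric series and multiply by the numerator's series.
From the series, [s^4] q = -25/12; multiply by 4! = 24 to get -50.

-50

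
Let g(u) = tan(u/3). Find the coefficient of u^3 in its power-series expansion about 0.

[u^0] = 0;  [u^1] = 1/3;  [u^2] = 0;  [u^3] = 1/81.
So c_3 = g′′′(0)/3! = 1/81.

1/81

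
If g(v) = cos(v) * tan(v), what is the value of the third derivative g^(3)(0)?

Write out both Maclaurin series and multiply, keeping only the needed powers.
The coefficient of v^3 in the expansion is -1/6, so g′′′(0) = 3! * (-1/6) = -1.

-1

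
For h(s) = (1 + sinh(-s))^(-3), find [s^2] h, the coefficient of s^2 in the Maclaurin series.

6

Let u equal the inner series; expand the outer function in u and truncate.
h(0) = 1
h′(0) = 3
h′′(0) = 12
So c_2 = h′′(0)/2! = 6.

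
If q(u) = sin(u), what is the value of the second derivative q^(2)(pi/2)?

The coefficient of (u - pi/2)^2 in the expansion is -1/2, so q′′(pi/2) = 2! * (-1/2) = -1.

-1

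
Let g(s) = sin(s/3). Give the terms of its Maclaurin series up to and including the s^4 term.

-s^3/162 + s/3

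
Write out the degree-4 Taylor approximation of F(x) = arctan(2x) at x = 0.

-8*x^3/3 + 2*x

F(0) = 0
F′(0) = 2
F′′(0) = 0
F′′′(0) = -16
F^(4)(0) = 0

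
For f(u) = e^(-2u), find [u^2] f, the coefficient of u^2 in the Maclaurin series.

f(0) = 1
f′(0) = -2
f′′(0) = 4

2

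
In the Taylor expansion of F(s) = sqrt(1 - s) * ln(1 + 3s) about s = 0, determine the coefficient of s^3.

Take the Cauchy product of the two expansions.

87/8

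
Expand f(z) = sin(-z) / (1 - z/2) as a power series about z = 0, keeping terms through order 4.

Take the Cauchy product of the two expansions.
[z^0] = 0;  [z^1] = -1;  [z^2] = -1/2;  [z^3] = -1/12;  [z^4] = -1/24.

-z^4/24 - z^3/12 - z^2/2 - z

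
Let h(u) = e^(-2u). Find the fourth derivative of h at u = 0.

From the series, [u^4] h = 2/3; multiply by 4! = 24 to get 16.

16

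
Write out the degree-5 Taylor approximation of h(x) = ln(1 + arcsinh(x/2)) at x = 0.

Let u equal the inner series; expand the outer function in u and truncate.

13*x^5/3840 - x^4/192 + x^3/48 - x^2/8 + x/2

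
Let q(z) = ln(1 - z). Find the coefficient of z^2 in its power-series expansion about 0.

-1/2

Compute the successive derivatives at the expansion point and divide by k!.
q(0) = 0
q′(0) = -1
q′′(0) = -1
So c_2 = q′′(0)/2! = -1/2.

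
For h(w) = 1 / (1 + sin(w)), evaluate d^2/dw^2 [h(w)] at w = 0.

Write 1/(1+u) = 1 - u + u^2 - u^3 + ... and substitute the series for u.
The coefficient of w^2 in the expansion is 1, so h′′(0) = 2! * (1) = 2.

2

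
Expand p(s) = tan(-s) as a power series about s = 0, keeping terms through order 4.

Differentiate repeatedly and evaluate at the center.
p(0) = 0
p′(0) = -1
p′′(0) = 0
p′′′(0) = -2
p^(4)(0) = 0

-s^3/3 - s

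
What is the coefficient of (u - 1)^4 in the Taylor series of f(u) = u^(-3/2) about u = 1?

Compute the successive derivatives at the expansion point and divide by k!.

315/128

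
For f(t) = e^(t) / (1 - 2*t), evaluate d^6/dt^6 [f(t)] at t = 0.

Multiply the numerator's expansion by the denominator's geometric series.
The coefficient of t^6 in the expansion is 75973/720, so f^(6)(0) = 6! * (75973/720) = 75973.

75973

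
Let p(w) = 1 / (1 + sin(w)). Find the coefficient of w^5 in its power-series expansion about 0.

-61/120

Expand as Σ (-1)^k u^k with u equal to the inner function's series.
p(0) = 1
p′(0) = -1
p′′(0) = 2
p′′′(0) = -5
p^(4)(0) = 16
p^(5)(0) = -61
So c_5 = p^(5)(0)/5! = -61/120.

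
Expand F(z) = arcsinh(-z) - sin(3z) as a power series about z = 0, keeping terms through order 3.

Expand each term separately and add.

14*z^3/3 - 4*z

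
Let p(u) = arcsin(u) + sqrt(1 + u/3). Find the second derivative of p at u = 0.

-1/36

Add the two expansions coefficient-wise.
The coefficient of u^2 in the expansion is -1/72, so p′′(0) = 2! * (-1/72) = -1/36.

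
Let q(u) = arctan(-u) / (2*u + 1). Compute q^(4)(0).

176

Multiply the numerator's expansion by the denominator's geometric series.
From the series, [u^4] q = 22/3; multiply by 4! = 24 to get 176.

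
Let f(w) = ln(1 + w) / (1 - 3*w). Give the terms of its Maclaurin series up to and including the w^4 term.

Expand 1/(denominator) as a geometric series and multiply by the numerator's series.
f(0) = 0
f′(0) = 1
f′′(0) = 5
f′′′(0) = 47
f^(4)(0) = 558

93*w^4/4 + 47*w^3/6 + 5*w^2/2 + w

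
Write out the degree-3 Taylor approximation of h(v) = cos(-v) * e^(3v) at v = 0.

Expand each factor separately, then convolve coefficients.
h(0) = 1
h′(0) = 3
h′′(0) = 8
h′′′(0) = 18

3*v^3 + 4*v^2 + 3*v + 1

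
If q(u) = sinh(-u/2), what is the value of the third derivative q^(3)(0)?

-1/8

The coefficient of u^3 in the expansion is -1/48, so q′′′(0) = 3! * (-1/48) = -1/8.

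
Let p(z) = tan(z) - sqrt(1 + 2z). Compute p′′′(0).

Add the two expansions coefficient-wise.
From the series, [z^3] p = -1/6; multiply by 3! = 6 to get -1.

-1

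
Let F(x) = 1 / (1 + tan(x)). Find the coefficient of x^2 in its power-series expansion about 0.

Use the geometric series for the reciprocal, then substitute.
F(0) = 1
F′(0) = -1
F′′(0) = 2
So c_2 = F′′(0)/2! = 1.

1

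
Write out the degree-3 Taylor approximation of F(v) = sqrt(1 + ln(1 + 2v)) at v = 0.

17*v^3/6 - 3*v^2/2 + v + 1

Substitute the inner expansion into the outer series and collect powers.
F(0) = 1
F′(0) = 1
F′′(0) = -3
F′′′(0) = 17
The Taylor polynomial is Σ F^(k)(0)/k! · v^k.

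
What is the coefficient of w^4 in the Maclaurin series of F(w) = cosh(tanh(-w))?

Compose series: expand the inner function first, then feed it into the outer expansion.
F(0) = 1
F′(0) = 0
F′′(0) = 1
F′′′(0) = 0
F^(4)(0) = -7
So c_4 = F^(4)(0)/4! = -7/24.

-7/24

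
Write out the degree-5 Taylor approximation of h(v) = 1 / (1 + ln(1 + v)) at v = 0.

Use the geometric series for the reciprocal, then substitute.

-347*v^5/60 + 11*v^4/3 - 7*v^3/3 + 3*v^2/2 - v + 1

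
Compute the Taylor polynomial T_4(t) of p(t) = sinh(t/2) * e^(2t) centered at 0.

17*t^4/24 + 49*t^3/48 + t^2 + t/2

Multiply the two series term by term and collect like powers.
p(0) = 0
p′(0) = 1/2
p′′(0) = 2
p′′′(0) = 49/8
p^(4)(0) = 17
Then c_k = p^(k)(0)/k! gives each Taylor coefficient.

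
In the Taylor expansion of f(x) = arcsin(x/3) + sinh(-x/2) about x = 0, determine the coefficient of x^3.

Expand each term separately and add.
f(0) = 0
f′(0) = -1/6
f′′(0) = 0
f′′′(0) = -19/216
So c_3 = f′′′(0)/3! = -19/1296.

-19/1296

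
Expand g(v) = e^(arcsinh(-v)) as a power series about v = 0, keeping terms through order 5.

Plug the Maclaurin series of the inner function into that of the outer and collect terms.
g(0) = 1
g′(0) = -1
g′′(0) = 1
g′′′(0) = 0
g^(4)(0) = -3
g^(5)(0) = 0
The Taylor polynomial is Σ g^(k)(0)/k! · v^k.

-v^4/8 + v^2/2 - v + 1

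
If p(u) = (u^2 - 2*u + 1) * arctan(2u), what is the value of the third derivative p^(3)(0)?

Shift and add copies of the series according to the polynomial's terms.
From the series, [u^3] p = -2/3; multiply by 3! = 6 to get -4.

-4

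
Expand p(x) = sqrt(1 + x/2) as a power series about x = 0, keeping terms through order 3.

Use the known series and substitute for the argument.
p(0) = 1
p′(0) = 1/4
p′′(0) = -1/16
p′′′(0) = 3/64
Dividing each by k! gives the coefficients c_0, ..., c_3.

x^3/128 - x^2/32 + x/4 + 1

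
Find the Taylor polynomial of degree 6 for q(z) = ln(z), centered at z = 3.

-(z - 3)^6/4374 + (z - 3)^5/1215 - (z - 3)^4/324 + (z - 3)^3/81 - (z - 3)^2/18 + (z - 3)/3 + ln(3)

Compute the successive derivatives at the expansion point and divide by k!.
q(3) = ln(3)
q′(3) = 1/3
q′′(3) = -1/9
q′′′(3) = 2/27
q^(4)(3) = -2/27
q^(5)(3) = 8/81
q^(6)(3) = -40/243
The Taylor polynomial is Σ q^(k)(3)/k! · (z - 3)^k.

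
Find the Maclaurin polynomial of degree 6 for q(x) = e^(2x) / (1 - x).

Take the Cauchy product of the two expansions.
[x^0] = 1;  [x^1] = 3;  [x^2] = 5;  [x^3] = 19/3;  [x^4] = 7;  [x^5] = 109/15;  [x^6] = 331/45.

331*x^6/45 + 109*x^5/15 + 7*x^4 + 19*x^3/3 + 5*x^2 + 3*x + 1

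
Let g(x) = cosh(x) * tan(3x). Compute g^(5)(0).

Expand each factor separately, then convolve coefficients.
The coefficient of x^5 in the expansion is 1481/40, so g^(5)(0) = 5! * (1481/40) = 4443.

4443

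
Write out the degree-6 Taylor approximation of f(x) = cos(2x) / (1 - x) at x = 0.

Multiply the numerator's expansion by the denominator's geometric series.

-19*x^6/45 - x^5/3 - x^4/3 - x^3 - x^2 + x + 1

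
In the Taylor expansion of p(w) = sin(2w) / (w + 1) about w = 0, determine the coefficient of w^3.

Multiply the numerator's expansion by the denominator's geometric series.
p(0) = 0
p′(0) = 2
p′′(0) = -4
p′′′(0) = 4

2/3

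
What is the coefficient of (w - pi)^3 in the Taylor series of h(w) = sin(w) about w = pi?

1/6

h(pi) = 0
h′(pi) = -1
h′′(pi) = 0
h′′′(pi) = 1
So c_3 = h′′′(pi)/3! = 1/6.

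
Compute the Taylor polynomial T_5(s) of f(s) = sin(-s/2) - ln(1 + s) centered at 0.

-769*s^5/3840 + s^4/4 - 5*s^3/16 + s^2/2 - 3*s/2

Add the two expansions coefficient-wise.
[s^0] = 0;  [s^1] = -3/2;  [s^2] = 1/2;  [s^3] = -5/16;  [s^4] = 1/4;  [s^5] = -769/3840.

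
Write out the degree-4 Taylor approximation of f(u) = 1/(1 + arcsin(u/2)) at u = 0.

u^4/12 - 7*u^3/48 + u^2/4 - u/2 + 1

Let u equal the inner series; expand the outer function in u and truncate.
[u^0] = 1;  [u^1] = -1/2;  [u^2] = 1/4;  [u^3] = -7/48;  [u^4] = 1/12.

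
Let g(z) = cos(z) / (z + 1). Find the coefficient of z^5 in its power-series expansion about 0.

Use 1/(1 - r) = Σ r^k on the denominator, then take the Cauchy product.
[z^0] = 1;  [z^1] = -1;  [z^2] = 1/2;  [z^3] = -1/2;  [z^4] = 13/24;  [z^5] = -13/24.

-13/24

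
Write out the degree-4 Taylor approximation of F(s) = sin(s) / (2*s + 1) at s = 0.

-23*s^4/3 + 23*s^3/6 - 2*s^2 + s

Multiply the numerator's expansion by the denominator's geometric series.
F(0) = 0
F′(0) = 1
F′′(0) = -4
F′′′(0) = 23
F^(4)(0) = -184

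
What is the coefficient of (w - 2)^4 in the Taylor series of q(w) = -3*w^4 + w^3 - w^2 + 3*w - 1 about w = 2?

q(2) = -39
q′(2) = -85
q′′(2) = -134
q′′′(2) = -138
q^(4)(2) = -72
So c_4 = q^(4)(2)/4! = -3.

-3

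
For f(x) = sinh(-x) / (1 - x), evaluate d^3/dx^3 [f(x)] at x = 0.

-7

Expand each factor separately, then convolve coefficients.
The coefficient of x^3 in the expansion is -7/6, so f′′′(0) = 3! * (-7/6) = -7.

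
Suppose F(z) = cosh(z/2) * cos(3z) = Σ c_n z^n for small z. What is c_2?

Write out both Maclaurin series and multiply, keeping only the needed powers.
F(0) = 1
F′(0) = 0
F′′(0) = -35/4
So c_2 = F′′(0)/2! = -35/8.

-35/8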